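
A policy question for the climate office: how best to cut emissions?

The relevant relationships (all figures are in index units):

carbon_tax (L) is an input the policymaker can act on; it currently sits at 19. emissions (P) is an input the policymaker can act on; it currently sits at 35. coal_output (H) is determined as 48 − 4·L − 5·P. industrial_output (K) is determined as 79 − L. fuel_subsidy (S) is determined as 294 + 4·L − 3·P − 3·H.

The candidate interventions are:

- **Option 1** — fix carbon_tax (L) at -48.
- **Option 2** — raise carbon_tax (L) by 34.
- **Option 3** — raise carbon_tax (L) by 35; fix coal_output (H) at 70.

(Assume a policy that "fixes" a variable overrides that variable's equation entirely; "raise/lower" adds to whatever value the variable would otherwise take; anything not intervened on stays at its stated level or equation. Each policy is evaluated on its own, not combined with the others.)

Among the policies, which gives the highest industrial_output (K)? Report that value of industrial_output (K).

Option 1 (L := -48):
  L = -48
  K = 79 − (-48) = 127
Option 2 (L + 34):
  L = 19 + 34 = 53
  K = 79 − 53 = 26
Option 3 (L + 35, H := 70):
  L = 19 + 35 = 54
  K = 79 − 54 = 25
Comparing — Option 1: K=127, Option 2: K=26, Option 3: K=25. Highest is 127 (Option 1).

127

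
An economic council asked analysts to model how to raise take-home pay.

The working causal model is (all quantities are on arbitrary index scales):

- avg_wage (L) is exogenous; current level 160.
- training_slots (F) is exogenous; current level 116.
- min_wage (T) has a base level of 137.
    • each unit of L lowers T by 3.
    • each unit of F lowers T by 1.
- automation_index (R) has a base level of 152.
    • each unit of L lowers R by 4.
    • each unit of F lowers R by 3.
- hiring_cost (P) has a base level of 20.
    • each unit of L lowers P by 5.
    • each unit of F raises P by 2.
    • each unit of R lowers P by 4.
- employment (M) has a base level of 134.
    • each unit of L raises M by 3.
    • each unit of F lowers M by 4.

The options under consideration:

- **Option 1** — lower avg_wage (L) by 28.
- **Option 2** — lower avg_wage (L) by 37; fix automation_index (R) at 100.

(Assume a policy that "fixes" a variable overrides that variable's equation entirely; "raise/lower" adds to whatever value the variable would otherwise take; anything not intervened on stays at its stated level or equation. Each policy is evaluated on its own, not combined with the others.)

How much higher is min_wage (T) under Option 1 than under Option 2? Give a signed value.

-27

Option 1 (L − 28):
  L = 160 − 28 = 132
  F = 116
  T = 137 − 3·132 − 116 = -375
Option 2 (L − 37, R := 100):
  L = 160 − 37 = 123
  F = 116
  T = 137 − 3·123 − 116 = -348
T: -375 − (-348) = -27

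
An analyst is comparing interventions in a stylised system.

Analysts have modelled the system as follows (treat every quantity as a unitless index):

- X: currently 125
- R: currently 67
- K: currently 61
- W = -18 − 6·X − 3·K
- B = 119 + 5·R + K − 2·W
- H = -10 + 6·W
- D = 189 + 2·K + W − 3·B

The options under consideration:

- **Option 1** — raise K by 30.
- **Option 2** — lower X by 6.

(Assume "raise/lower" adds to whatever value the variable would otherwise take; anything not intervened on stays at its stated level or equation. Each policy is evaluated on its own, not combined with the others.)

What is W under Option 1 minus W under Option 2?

-126

Option 1 (K + 30):
  X = 125
  K = 61 + 30 = 91
  W = -18 − 6·125 − 3·91 = -1041
Option 2 (X − 6):
  X = 125 − 6 = 119
  K = 61
  W = -18 − 6·119 − 3·61 = -915
W: -1041 − (-915) = -126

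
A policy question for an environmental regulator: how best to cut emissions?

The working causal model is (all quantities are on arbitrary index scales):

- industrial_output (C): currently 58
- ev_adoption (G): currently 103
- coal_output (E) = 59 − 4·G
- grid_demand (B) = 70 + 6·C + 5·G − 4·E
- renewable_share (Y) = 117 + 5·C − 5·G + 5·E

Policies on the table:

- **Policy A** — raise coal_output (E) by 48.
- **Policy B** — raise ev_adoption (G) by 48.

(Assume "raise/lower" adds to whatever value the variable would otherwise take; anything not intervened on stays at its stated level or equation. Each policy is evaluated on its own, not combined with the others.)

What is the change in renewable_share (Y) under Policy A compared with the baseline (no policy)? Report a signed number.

240

Baseline:
  C = 58
  G = 103
  E = 59 − 4·103 = -353
  Y = 117 + 5·58 − 5·103 + 5·(-353) = -1873
Policy A (E + 48):
  C = 58
  G = 103
  E = 59 − 4·103 (+48 from intervention) = -305
  Y = 117 + 5·58 − 5·103 + 5·(-305) = -1633
Change in Y: -1633 − (-1873) = 240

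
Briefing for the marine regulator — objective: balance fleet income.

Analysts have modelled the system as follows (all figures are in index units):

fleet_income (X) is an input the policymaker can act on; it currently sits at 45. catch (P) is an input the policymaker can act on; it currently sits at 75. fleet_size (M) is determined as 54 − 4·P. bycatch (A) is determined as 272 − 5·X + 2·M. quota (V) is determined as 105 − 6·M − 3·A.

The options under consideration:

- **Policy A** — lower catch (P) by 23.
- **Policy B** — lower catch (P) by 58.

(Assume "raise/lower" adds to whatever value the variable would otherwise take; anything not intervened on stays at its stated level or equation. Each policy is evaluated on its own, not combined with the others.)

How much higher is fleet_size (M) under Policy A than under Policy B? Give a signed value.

Policy A (P − 23):
  P = 75 − 23 = 52
  M = 54 − 4·52 = -154
Policy B (P − 58):
  P = 75 − 58 = 17
  M = 54 − 4·17 = -14
M: -154 − (-14) = -140

-140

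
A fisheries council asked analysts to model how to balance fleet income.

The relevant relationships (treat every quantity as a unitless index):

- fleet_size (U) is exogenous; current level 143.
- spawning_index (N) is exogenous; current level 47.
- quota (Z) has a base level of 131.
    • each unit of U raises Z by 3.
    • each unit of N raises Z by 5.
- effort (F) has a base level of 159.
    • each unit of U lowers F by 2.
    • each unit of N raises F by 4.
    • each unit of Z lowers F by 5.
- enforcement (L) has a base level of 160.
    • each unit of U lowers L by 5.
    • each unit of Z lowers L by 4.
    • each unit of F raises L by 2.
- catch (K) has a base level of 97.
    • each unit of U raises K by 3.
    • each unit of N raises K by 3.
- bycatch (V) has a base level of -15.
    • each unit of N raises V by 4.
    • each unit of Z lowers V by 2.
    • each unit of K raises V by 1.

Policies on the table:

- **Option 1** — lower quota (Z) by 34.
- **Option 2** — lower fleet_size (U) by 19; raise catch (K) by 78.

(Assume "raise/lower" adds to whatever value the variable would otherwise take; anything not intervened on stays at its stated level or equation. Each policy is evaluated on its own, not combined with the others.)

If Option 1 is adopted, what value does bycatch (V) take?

Option 1 (Z − 34):
  U = 143
  N = 47
  Z = 131 + 3·143 + 5·47 (−34 from intervention) = 761
  K = 97 + 3·143 + 3·47 = 667
  V = -15 + 4·47 − 2·761 + 667 = -682

-682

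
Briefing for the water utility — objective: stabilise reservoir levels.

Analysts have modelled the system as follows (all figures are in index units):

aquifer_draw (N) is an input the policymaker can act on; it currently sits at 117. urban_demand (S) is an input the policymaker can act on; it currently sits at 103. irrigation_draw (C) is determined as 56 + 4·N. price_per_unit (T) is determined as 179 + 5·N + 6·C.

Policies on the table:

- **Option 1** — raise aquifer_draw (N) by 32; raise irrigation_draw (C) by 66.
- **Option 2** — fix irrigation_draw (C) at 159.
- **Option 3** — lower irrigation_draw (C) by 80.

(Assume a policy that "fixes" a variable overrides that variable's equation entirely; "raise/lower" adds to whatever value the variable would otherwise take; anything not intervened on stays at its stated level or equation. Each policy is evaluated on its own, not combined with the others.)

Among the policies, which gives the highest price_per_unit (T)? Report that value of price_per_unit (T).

5232

Option 1 (N + 32, C + 66):
  N = 117 + 32 = 149
  C = 56 + 4·149 (+66 from intervention) = 718
  T = 179 + 5·149 + 6·718 = 5232
Option 2 (C := 159):
  N = 117
  C = 159
  T = 179 + 5·117 + 6·159 = 1718
Option 3 (C − 80):
  N = 117
  C = 56 + 4·117 (−80 from intervention) = 444
  T = 179 + 5·117 + 6·444 = 3428
Comparing — Option 1: T=5232, Option 2: T=1718, Option 3: T=3428. Highest is 5232 (Option 1).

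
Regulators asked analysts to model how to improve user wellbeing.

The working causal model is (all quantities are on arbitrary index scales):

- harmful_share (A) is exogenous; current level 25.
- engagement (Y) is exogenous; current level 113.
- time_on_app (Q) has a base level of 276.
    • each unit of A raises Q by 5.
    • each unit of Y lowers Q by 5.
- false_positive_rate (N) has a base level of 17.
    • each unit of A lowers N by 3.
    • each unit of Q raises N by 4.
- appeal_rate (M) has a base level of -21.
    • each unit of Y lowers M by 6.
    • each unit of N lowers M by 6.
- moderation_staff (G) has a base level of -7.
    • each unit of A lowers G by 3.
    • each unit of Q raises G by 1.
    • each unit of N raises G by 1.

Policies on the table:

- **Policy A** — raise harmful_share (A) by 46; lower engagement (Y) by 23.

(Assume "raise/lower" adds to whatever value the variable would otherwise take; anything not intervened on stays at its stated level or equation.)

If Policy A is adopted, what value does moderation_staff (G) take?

489

Policy A (A + 46, Y − 23):
  A = 25 + 46 = 71
  Y = 113 − 23 = 90
  Q = 276 + 5·71 − 5·90 = 181
  N = 17 − 3·71 + 4·181 = 528
  G = -7 − 3·71 + 181 + 528 = 489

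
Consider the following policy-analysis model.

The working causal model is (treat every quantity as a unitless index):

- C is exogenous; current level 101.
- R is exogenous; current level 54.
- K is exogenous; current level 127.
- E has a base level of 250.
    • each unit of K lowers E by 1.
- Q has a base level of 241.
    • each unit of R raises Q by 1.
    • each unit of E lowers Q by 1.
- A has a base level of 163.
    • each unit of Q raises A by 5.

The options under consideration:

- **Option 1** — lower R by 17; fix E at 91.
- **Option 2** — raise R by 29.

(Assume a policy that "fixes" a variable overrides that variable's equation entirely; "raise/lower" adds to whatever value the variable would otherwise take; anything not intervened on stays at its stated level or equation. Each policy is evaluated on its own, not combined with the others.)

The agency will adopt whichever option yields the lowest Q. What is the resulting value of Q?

187

Option 1 (R − 17, E := 91):
  R = 54 − 17 = 37
  K = 127
  E = 91
  Q = 241 + 37 − 91 = 187
Option 2 (R + 29):
  R = 54 + 29 = 83
  K = 127
  E = 250 − 127 = 123
  Q = 241 + 83 − 123 = 201
Comparing — Option 1: Q=187, Option 2: Q=201. Lowest is 187 (Option 1).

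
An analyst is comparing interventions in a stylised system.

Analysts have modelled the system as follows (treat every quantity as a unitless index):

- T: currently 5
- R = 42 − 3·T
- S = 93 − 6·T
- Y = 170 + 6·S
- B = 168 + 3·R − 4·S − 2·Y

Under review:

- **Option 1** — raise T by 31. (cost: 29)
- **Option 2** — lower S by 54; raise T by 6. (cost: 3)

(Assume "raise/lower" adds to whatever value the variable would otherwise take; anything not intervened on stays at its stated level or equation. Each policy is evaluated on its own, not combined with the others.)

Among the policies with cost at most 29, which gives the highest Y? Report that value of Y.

Option 1 (T + 31):
  T = 5 + 31 = 36
  S = 93 − 6·36 = -123
  Y = 170 + 6·(-123) = -568
Option 2 (S − 54, T + 6):
  T = 5 + 6 = 11
  S = 93 − 6·11 (−54 from intervention) = -27
  Y = 170 + 6·(-27) = 8
Comparing — Option 1: Y=-568, Option 2: Y=8. Highest is 8 (Option 2).

8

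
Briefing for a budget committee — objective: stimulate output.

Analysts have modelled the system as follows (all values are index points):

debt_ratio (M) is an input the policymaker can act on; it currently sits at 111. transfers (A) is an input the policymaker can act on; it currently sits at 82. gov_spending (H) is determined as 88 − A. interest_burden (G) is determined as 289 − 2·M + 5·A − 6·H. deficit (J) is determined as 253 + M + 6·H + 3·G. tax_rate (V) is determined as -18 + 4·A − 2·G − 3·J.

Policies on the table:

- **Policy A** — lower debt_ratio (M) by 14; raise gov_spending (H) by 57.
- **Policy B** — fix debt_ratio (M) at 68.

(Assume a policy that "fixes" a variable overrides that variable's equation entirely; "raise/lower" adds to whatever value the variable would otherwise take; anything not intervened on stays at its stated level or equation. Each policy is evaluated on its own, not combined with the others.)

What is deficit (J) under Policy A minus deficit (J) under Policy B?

-829

Policy A (M − 14, H + 57):
  M = 111 − 14 = 97
  A = 82
  H = 88 − 82 (+57 from intervention) = 63
  G = 289 − 2·97 + 5·82 − 6·63 = 127
  J = 253 + 97 + 6·63 + 3·127 = 1109
Policy B (M := 68):
  M = 68
  A = 82
  H = 88 − 82 = 6
  G = 289 − 2·68 + 5·82 − 6·6 = 527
  J = 253 + 68 + 6·6 + 3·527 = 1938
J: 1109 − 1938 = -829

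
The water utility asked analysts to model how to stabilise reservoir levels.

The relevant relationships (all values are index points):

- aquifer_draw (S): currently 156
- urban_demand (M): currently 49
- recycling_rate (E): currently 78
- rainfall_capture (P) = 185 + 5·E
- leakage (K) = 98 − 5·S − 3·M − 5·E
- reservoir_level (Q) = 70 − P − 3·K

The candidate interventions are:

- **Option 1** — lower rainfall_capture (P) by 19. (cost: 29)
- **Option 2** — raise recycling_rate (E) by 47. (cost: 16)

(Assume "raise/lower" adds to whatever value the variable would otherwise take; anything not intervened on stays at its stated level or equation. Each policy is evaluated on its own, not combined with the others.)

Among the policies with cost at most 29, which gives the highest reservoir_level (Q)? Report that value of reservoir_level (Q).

Option 1 (P − 19):
  S = 156
  M = 49
  E = 78
  P = 185 + 5·78 (−19 from intervention) = 556
  K = 98 − 5·156 − 3·49 − 5·78 = -1219
  Q = 70 − 556 − 3·(-1219) = 3171
Option 2 (E + 47):
  S = 156
  M = 49
  E = 78 + 47 = 125
  P = 185 + 5·125 = 810
  K = 98 − 5·156 − 3·49 − 5·125 = -1454
  Q = 70 − 810 − 3·(-1454) = 3622
Comparing — Option 1: Q=3171, Option 2: Q=3622. Highest is 3622 (Option 2).

3622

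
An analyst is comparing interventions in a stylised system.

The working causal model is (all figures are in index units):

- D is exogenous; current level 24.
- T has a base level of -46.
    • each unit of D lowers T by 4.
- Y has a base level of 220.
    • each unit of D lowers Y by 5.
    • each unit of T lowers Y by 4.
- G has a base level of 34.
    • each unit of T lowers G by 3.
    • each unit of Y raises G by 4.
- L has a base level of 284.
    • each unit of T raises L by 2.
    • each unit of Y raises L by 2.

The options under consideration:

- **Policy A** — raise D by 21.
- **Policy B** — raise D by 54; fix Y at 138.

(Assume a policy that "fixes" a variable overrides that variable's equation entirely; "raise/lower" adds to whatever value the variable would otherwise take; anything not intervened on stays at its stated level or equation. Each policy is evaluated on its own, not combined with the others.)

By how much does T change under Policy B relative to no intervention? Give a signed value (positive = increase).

Baseline:
  D = 24
  T = -46 − 4·24 = -142
Policy B (D + 54, Y := 138):
  D = 24 + 54 = 78
  T = -46 − 4·78 = -358
Change in T: -358 − (-142) = -216

-216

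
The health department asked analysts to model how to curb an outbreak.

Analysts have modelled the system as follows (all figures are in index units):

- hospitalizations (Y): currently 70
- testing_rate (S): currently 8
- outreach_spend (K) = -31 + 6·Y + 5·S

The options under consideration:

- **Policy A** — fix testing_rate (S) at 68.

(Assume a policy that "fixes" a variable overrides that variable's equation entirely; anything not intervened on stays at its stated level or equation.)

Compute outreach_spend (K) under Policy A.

Policy A (S := 68):
  Y = 70
  S = 68
  K = -31 + 6·70 + 5·68 = 729

729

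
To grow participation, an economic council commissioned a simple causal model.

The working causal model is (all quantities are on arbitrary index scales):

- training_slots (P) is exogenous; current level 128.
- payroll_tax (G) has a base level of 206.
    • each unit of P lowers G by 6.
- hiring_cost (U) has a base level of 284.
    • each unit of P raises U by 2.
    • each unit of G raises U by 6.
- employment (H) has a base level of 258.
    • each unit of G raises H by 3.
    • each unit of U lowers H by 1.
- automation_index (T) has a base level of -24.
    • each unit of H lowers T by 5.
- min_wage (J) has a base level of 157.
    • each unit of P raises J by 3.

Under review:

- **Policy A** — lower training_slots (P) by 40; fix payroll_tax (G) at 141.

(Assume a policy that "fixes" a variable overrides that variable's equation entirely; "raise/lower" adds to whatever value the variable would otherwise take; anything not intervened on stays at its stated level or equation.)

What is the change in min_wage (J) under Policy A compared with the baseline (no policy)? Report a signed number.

-120

Baseline:
  P = 128
  J = 157 + 3·128 = 541
Policy A (P − 40, G := 141):
  P = 128 − 40 = 88
  J = 157 + 3·88 = 421
Change in J: 421 − 541 = -120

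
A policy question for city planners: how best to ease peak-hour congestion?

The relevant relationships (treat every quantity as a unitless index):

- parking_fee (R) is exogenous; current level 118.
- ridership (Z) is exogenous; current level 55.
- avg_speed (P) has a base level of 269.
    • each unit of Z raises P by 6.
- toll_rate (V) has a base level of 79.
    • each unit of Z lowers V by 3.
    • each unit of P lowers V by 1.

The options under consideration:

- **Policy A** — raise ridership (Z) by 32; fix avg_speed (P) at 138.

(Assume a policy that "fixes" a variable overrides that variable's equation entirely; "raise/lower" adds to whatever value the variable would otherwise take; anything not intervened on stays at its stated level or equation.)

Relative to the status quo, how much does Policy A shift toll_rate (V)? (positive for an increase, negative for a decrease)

365

Baseline:
  Z = 55
  P = 269 + 6·55 = 599
  V = 79 − 3·55 − 599 = -685
Policy A (Z + 32, P := 138):
  Z = 55 + 32 = 87
  P = 138
  V = 79 − 3·87 − 138 = -320
Change in V: -320 − (-685) = 365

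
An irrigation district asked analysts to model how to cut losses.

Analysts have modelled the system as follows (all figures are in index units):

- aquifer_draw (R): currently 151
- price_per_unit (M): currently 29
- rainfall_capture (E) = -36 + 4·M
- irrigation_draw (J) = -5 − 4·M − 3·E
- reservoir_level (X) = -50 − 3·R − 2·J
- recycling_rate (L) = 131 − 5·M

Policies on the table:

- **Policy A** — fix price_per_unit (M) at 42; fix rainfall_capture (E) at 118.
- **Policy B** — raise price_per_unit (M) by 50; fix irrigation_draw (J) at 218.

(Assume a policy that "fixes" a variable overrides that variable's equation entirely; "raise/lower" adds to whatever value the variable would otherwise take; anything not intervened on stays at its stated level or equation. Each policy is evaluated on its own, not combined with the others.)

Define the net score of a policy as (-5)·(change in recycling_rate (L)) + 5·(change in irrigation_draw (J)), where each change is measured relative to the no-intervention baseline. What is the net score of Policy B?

Baseline:
  M = 29
  E = -36 + 4·29 = 80
  J = -5 − 4·29 − 3·80 = -361
  L = 131 − 5·29 = -14
Policy B (M + 50, J := 218):
  M = 29 + 50 = 79
  E = -36 + 4·79 = 280
  J = 218
  L = 131 − 5·79 = -264
ΔL = -264 − (-14) = -250; ΔJ = 218 − (-361) = 579
Score = (-5)·(-250) + 5·579 = 4145

4145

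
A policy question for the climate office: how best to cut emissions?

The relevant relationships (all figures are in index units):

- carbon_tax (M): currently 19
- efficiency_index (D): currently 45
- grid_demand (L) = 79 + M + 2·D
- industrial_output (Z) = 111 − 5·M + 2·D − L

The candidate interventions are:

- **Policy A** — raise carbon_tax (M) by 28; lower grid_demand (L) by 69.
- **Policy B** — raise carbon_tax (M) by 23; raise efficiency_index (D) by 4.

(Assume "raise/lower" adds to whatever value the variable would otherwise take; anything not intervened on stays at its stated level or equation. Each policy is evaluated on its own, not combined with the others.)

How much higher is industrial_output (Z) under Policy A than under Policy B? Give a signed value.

Policy A (M + 28, L − 69):
  M = 19 + 28 = 47
  D = 45
  L = 79 + 47 + 2·45 (−69 from intervention) = 147
  Z = 111 − 5·47 + 2·45 − 147 = -181
Policy B (M + 23, D + 4):
  M = 19 + 23 = 42
  D = 45 + 4 = 49
  L = 79 + 42 + 2·49 = 219
  Z = 111 − 5·42 + 2·49 − 219 = -220
Z: -181 − (-220) = 39

39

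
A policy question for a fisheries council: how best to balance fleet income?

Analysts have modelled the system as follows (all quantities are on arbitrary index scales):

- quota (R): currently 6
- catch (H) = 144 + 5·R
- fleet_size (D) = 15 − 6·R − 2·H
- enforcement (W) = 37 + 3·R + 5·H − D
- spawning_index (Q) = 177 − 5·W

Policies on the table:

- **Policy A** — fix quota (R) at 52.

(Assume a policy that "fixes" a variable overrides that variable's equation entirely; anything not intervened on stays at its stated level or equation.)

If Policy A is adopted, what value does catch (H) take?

Policy A (R := 52):
  R = 52
  H = 144 + 5·52 = 404

404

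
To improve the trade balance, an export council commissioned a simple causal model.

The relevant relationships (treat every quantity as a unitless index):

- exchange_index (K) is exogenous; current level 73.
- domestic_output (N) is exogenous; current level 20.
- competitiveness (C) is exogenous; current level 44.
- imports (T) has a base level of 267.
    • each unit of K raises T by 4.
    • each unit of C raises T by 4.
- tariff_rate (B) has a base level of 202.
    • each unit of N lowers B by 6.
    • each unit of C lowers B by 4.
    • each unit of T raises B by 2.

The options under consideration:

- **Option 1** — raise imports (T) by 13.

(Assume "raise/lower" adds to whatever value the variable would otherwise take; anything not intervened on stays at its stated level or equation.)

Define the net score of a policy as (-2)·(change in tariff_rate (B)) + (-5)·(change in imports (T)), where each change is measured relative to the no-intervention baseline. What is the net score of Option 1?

Baseline:
  K = 73
  N = 20
  C = 44
  T = 267 + 4·73 + 4·44 = 735
  B = 202 − 6·20 − 4·44 + 2·735 = 1376
Option 1 (T + 13):
  K = 73
  N = 20
  C = 44
  T = 267 + 4·73 + 4·44 (+13 from intervention) = 748
  B = 202 − 6·20 − 4·44 + 2·748 = 1402
ΔB = 1402 − 1376 = 26; ΔT = 748 − 735 = 13
Score = (-2)·26 + (-5)·13 = -117

-117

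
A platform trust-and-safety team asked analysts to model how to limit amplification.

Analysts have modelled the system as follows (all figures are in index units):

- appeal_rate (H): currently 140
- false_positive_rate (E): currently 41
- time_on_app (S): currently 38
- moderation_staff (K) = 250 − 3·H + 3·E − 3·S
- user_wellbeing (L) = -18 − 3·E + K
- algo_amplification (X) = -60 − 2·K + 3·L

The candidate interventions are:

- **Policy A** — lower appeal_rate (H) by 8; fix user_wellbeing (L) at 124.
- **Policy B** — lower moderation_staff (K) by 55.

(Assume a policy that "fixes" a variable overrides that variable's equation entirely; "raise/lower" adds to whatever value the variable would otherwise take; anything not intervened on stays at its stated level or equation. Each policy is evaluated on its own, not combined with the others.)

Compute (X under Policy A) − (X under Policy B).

Policy A (H − 8, L := 124):
  H = 140 − 8 = 132
  E = 41
  S = 38
  K = 250 − 3·132 + 3·41 − 3·38 = -137
  L = 124
  X = -60 − 2·(-137) + 3·124 = 586
Policy B (K − 55):
  H = 140
  E = 41
  S = 38
  K = 250 − 3·140 + 3·41 − 3·38 (−55 from intervention) = -216
  L = -18 − 3·41 + (-216) = -357
  X = -60 − 2·(-216) + 3·(-357) = -699
X: 586 − (-699) = 1285

1285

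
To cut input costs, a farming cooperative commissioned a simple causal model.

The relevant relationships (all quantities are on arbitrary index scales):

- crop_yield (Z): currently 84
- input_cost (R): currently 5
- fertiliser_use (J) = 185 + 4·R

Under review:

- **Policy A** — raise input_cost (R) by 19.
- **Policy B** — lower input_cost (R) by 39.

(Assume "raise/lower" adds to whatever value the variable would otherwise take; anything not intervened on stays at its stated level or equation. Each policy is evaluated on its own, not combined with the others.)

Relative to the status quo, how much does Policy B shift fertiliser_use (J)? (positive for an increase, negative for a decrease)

Baseline:
  R = 5
  J = 185 + 4·5 = 205
Policy B (R − 39):
  R = 5 − 39 = -34
  J = 185 + 4·(-34) = 49
Change in J: 49 − 205 = -156

-156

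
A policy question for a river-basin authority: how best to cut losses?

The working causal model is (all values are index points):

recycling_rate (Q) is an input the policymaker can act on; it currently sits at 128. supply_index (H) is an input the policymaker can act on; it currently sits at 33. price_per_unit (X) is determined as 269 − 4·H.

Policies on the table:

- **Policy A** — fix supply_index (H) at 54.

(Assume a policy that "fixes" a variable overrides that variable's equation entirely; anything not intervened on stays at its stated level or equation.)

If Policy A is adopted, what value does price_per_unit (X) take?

Policy A (H := 54):
  H = 54
  X = 269 − 4·54 = 53

53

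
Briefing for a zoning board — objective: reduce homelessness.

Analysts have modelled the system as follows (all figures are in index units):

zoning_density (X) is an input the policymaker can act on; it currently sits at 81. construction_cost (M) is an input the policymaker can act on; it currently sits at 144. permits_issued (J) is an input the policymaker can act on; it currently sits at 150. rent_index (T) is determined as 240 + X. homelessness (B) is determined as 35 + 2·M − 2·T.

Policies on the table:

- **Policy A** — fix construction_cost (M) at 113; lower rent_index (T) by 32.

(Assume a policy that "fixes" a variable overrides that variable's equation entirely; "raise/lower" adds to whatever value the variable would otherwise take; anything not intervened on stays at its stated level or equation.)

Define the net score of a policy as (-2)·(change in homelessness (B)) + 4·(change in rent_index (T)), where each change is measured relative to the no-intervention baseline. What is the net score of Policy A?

Baseline:
  X = 81
  M = 144
  T = 240 + 81 = 321
  B = 35 + 2·144 − 2·321 = -319
Policy A (M := 113, T − 32):
  X = 81
  M = 113
  T = 240 + 81 (−32 from intervention) = 289
  B = 35 + 2·113 − 2·289 = -317
ΔB = -317 − (-319) = 2; ΔT = 289 − 321 = -32
Score = (-2)·2 + 4·(-32) = -132

-132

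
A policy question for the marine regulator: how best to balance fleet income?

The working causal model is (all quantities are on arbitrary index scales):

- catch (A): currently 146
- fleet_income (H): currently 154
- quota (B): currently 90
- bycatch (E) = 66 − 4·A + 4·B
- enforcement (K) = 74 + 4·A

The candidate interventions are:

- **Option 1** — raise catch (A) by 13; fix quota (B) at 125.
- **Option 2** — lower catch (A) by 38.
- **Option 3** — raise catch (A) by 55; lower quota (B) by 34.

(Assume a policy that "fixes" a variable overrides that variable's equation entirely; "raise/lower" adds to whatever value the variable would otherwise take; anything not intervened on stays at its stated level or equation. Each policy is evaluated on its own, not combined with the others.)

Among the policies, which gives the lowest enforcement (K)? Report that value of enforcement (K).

506

Option 1 (A + 13, B := 125):
  A = 146 + 13 = 159
  K = 74 + 4·159 = 710
Option 2 (A − 38):
  A = 146 − 38 = 108
  K = 74 + 4·108 = 506
Option 3 (A + 55, B − 34):
  A = 146 + 55 = 201
  K = 74 + 4·201 = 878
Comparing — Option 1: K=710, Option 2: K=506, Option 3: K=878. Lowest is 506 (Option 2).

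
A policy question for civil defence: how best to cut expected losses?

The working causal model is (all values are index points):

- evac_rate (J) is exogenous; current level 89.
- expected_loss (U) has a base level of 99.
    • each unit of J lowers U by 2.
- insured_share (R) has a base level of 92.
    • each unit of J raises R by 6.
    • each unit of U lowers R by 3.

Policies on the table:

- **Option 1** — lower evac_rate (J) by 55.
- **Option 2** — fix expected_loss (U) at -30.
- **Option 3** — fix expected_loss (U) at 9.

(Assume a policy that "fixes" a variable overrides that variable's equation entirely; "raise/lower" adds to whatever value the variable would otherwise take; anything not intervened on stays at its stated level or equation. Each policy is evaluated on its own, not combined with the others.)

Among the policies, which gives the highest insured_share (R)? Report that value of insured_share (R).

716

Option 1 (J − 55):
  J = 89 − 55 = 34
  U = 99 − 2·34 = 31
  R = 92 + 6·34 − 3·31 = 203
Option 2 (U := -30):
  J = 89
  U = -30
  R = 92 + 6·89 − 3·(-30) = 716
Option 3 (U := 9):
  J = 89
  U = 9
  R = 92 + 6·89 − 3·9 = 599
Comparing — Option 1: R=203, Option 2: R=716, Option 3: R=599. Highest is 716 (Option 2).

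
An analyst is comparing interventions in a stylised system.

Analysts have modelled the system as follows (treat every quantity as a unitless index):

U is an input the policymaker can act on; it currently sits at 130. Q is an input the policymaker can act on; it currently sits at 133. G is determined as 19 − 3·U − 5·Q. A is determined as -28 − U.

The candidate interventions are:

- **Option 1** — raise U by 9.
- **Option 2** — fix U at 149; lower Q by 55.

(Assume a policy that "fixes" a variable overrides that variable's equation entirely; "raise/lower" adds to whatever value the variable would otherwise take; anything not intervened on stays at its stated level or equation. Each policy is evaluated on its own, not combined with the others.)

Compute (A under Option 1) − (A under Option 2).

10

Option 1 (U + 9):
  U = 130 + 9 = 139
  A = -28 − 139 = -167
Option 2 (U := 149, Q − 55):
  U = 149
  A = -28 − 149 = -177
A: -167 − (-177) = 10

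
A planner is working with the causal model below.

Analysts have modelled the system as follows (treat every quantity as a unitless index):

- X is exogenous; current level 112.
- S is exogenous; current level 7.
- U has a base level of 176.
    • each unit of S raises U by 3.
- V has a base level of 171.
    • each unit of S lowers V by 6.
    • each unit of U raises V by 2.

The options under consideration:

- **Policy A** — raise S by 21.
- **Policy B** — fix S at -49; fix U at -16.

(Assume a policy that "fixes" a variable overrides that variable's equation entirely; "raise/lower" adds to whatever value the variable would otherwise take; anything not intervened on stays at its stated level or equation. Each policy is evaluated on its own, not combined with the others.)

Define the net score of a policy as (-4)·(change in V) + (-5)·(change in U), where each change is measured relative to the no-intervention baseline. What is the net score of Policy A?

-315

Baseline:
  S = 7
  U = 176 + 3·7 = 197
  V = 171 − 6·7 + 2·197 = 523
Policy A (S + 21):
  S = 7 + 21 = 28
  U = 176 + 3·28 = 260
  V = 171 − 6·28 + 2·260 = 523
ΔV = 523 − 523 = 0; ΔU = 260 − 197 = 63
Score = (-4)·0 + (-5)·63 = -315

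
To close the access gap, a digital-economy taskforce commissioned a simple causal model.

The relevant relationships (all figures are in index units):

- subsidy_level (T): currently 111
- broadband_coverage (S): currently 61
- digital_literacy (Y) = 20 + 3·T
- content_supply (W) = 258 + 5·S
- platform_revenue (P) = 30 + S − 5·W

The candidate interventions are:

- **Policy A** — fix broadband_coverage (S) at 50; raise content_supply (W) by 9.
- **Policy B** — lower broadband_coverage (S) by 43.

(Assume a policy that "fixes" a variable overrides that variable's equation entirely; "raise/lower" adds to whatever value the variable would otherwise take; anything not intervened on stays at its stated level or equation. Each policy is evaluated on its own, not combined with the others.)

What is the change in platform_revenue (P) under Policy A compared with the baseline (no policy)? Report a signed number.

Baseline:
  S = 61
  W = 258 + 5·61 = 563
  P = 30 + 61 − 5·563 = -2724
Policy A (S := 50, W + 9):
  S = 50
  W = 258 + 5·50 (+9 from intervention) = 517
  P = 30 + 50 − 5·517 = -2505
Change in P: -2505 − (-2724) = 219

219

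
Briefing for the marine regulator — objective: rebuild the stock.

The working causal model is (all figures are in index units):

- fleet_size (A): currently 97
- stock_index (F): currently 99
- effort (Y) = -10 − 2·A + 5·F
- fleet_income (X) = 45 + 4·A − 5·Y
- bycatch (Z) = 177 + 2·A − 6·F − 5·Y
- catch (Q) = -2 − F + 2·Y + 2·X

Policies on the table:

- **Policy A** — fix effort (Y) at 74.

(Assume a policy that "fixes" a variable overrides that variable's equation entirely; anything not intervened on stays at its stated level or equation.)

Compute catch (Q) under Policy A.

173

Policy A (Y := 74):
  A = 97
  F = 99
  Y = 74
  X = 45 + 4·97 − 5·74 = 63
  Q = -2 − 99 + 2·74 + 2·63 = 173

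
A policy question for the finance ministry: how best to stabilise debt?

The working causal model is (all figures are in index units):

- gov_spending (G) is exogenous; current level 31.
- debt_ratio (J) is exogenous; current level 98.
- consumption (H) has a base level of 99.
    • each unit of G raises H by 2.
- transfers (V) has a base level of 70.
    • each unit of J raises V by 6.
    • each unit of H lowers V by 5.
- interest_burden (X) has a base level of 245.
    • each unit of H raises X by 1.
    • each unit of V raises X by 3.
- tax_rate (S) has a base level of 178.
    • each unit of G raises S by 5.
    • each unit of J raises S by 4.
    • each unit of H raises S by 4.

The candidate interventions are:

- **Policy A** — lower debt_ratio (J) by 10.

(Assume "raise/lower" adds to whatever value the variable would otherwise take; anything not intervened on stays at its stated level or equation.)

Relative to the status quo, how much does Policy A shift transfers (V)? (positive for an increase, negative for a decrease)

Baseline:
  G = 31
  J = 98
  H = 99 + 2·31 = 161
  V = 70 + 6·98 − 5·161 = -147
Policy A (J − 10):
  G = 31
  J = 98 − 10 = 88
  H = 99 + 2·31 = 161
  V = 70 + 6·88 − 5·161 = -207
Change in V: -207 − (-147) = -60

-60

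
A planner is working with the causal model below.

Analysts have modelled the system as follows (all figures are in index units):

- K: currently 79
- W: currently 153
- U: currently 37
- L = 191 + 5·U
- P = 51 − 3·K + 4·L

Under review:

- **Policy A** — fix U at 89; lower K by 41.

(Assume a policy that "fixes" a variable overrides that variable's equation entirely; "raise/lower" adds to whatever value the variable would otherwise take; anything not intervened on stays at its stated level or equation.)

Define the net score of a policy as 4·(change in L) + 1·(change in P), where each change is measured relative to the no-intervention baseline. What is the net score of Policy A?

Baseline:
  K = 79
  U = 37
  L = 191 + 5·37 = 376
  P = 51 − 3·79 + 4·376 = 1318
Policy A (U := 89, K − 41):
  K = 79 − 41 = 38
  U = 89
  L = 191 + 5·89 = 636
  P = 51 − 3·38 + 4·636 = 2481
ΔL = 636 − 376 = 260; ΔP = 2481 − 1318 = 1163
Score = 4·260 + 1·1163 = 2203

2203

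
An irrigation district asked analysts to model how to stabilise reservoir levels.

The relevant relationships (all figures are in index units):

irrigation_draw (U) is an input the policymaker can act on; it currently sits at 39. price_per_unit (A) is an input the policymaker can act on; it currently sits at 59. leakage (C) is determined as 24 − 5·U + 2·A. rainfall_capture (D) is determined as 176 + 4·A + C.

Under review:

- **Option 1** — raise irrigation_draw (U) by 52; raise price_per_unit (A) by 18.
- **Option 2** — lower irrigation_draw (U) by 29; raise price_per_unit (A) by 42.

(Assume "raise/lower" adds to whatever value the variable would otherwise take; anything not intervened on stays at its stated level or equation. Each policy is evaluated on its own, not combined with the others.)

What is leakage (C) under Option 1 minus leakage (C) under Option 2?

Option 1 (U + 52, A + 18):
  U = 39 + 52 = 91
  A = 59 + 18 = 77
  C = 24 − 5·91 + 2·77 = -277
Option 2 (U − 29, A + 42):
  U = 39 − 29 = 10
  A = 59 + 42 = 101
  C = 24 − 5·10 + 2·101 = 176
C: -277 − 176 = -453

-453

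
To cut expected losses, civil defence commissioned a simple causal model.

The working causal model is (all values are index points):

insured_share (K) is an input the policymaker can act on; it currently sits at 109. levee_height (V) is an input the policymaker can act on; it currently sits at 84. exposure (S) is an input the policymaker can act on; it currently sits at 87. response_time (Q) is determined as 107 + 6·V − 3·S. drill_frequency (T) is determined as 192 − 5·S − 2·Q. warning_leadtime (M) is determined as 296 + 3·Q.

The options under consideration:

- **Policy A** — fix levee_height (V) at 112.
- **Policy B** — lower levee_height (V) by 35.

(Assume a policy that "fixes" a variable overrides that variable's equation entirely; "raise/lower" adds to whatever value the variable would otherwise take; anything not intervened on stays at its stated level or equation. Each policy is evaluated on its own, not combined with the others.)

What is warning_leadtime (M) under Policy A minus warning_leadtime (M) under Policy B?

1134

Policy A (V := 112):
  V = 112
  S = 87
  Q = 107 + 6·112 − 3·87 = 518
  M = 296 + 3·518 = 1850
Policy B (V − 35):
  V = 84 − 35 = 49
  S = 87
  Q = 107 + 6·49 − 3·87 = 140
  M = 296 + 3·140 = 716
M: 1850 − 716 = 1134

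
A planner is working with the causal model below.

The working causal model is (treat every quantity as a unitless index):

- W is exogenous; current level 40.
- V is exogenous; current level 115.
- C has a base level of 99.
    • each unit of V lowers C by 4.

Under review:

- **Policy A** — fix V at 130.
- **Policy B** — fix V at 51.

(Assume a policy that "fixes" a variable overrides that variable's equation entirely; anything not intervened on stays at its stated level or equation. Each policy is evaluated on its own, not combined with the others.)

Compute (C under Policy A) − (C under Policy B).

-316

Policy A (V := 130):
  V = 130
  C = 99 − 4·130 = -421
Policy B (V := 51):
  V = 51
  C = 99 − 4·51 = -105
C: -421 − (-105) = -316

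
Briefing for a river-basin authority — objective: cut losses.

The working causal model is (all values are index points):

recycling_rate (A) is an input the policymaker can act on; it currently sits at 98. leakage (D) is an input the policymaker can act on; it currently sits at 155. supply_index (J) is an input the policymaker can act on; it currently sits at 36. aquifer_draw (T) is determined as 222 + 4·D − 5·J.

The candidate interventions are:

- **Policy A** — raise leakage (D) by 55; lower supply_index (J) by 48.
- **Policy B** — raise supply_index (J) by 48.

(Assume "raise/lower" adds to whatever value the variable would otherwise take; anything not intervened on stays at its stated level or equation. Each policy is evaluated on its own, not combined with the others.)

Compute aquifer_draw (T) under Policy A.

Policy A (D + 55, J − 48):
  D = 155 + 55 = 210
  J = 36 − 48 = -12
  T = 222 + 4·210 − 5·(-12) = 1122

1122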